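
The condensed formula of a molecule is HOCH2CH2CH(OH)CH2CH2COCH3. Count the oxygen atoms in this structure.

3

Atom tally by fragment:
  HOCH2CH2 → C:2 H:5 O:1
  CH(OH) → C:1 H:2 O:1
  CH2 → C:1 H:2
  CH2COCH3 → C:3 H:5 O:1
Element totals:
  C: 7
  H: 14
  O: 3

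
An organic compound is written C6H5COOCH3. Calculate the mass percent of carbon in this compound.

70.58%

Element totals:
  C: 8
  H: 8
  O: 2
Molecular formula: C8H8O2.
Molar mass = 136.150 g/mol.
Mass from C: 8 × 12.011 = 96.088 g/mol.
%C = 96.088 / 136.150 × 100 = 70.58%.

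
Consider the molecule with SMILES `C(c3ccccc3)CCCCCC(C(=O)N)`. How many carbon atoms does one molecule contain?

Atom tally by fragment:
  C6H5CH2 → C:7 H:7
  CH2 → C:1 H:2
  CH2 → C:1 H:2
  CH2 → C:1 H:2
  CH2 → C:1 H:2
  CH2 → C:1 H:2
  CH2CONH2 → C:2 H:4 O:1 N:1
Element totals:
  C: 14
  H: 21
  N: 1
  O: 1

14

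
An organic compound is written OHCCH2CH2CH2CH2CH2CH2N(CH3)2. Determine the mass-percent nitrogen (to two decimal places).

8.91%

Atom tally by fragment:
  OHCCH2 → C:2 H:3 O:1
  CH2 → C:1 H:2
  CH2 → C:1 H:2
  CH2 → C:1 H:2
  CH2 → C:1 H:2
  CH2N(CH3)2 → C:3 H:8 N:1
Element totals:
  C: 9
  H: 19
  N: 1
  O: 1
Molecular formula: C9H19NO.
Molar mass = 157.257 g/mol.
Mass from N: 1 × 14.007 = 14.007 g/mol.
%N = 14.007 / 157.257 × 100 = 8.91%.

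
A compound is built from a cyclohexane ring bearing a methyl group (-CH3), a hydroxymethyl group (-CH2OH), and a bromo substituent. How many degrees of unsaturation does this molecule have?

Atom tally by fragment:
  cyclohexane ring core → C:6 H:12
  (− 3 ring H displaced by substituents)
  + CH3 → C:1 H:3
  + CH2OH → C:1 H:3 O:1
  + Br → Br:1
Element totals:
  C: 8
  H: 15
  Br: 1
  O: 1
Molecular formula: C8H15BrO.
DoU = (2C + 2 + N − H − X) / 2 = (2·8 + 2 + 0 − 15 − 1) / 2 = 1.

1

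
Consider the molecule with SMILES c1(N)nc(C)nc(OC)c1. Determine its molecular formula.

C6H9N3O

Atom tally by fragment:
  pyrimidine ring core → C:4 H:4 N:2
  (− 3 ring H displaced by substituents)
  + NH2 → N:1 H:2
  + CH3 → C:1 H:3
  + OCH3 → C:1 H:3 O:1
Element totals:
  C: 6
  H: 9
  N: 3
  O: 1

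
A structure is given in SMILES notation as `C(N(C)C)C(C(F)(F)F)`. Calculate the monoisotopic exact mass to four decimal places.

141.0765

Atom tally by fragment:
  (CH3)2NCH2 → C:3 H:8 N:1
  CH2CF3 → C:2 H:2 F:3
Element totals:
  C: 5
  H: 10
  F: 3
  N: 1
Molecular formula: C5H10F3N.
  M = 5(12.0) + 10(1.007825) + 3(18.998403) + 14.003074
    = 60.000000 + 10.078250 + 56.995209 + 14.003074 = 141.076533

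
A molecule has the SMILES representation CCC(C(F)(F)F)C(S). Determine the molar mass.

158.18 g/mol

Atom tally by fragment:
  CH3 → C:1 H:3
  CH2 → C:1 H:2
  CH(CF3) → C:2 H:1 F:3
  CH2SH → C:1 H:3 S:1
Element totals:
  C: 5
  H: 9
  F: 3
  S: 1
Molecular formula: C5H9F3S.
  M = 5(12.011) + 9(1.008) + 3(18.998) + 32.06
    = 60.055 + 9.072 + 56.994 + 32.060 = 158.181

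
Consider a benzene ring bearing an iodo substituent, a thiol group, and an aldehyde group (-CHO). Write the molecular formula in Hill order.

Atom tally by fragment:
  benzene ring core → C:6 H:6
  (− 3 ring H displaced by substituents)
  + I → I:1
  + SH → S:1 H:1
  + CHO → C:1 H:1 O:1
Element totals:
  C: 7
  H: 5
  I: 1
  O: 1
  S: 1

C7H5IOS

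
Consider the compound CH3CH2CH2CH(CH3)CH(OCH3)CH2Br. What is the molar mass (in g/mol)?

209.13 g/mol

Element totals:
  C: 8
  H: 17
  Br: 1
  O: 1
Molecular formula: C8H17BrO.
  M = 8(12.011) + 17(1.008) + 79.904 + 15.999
    = 96.088 + 17.136 + 79.904 + 15.999 = 209.127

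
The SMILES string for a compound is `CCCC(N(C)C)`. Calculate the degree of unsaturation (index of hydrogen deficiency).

0

Atom tally by fragment:
  CH3 → C:1 H:3
  CH2 → C:1 H:2
  CH2 → C:1 H:2
  CH2N(CH3)2 → C:3 H:8 N:1
Element totals:
  C: 6
  H: 15
  N: 1
Molecular formula: C6H15N.
DoU = (2C + 2 + N − H − X) / 2 = (2·6 + 2 + 1 − 15 − 0) / 2 = 0.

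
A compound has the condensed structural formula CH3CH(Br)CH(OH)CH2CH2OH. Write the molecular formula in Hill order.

Element totals:
  C: 5
  H: 11
  Br: 1
  O: 2

C5H11BrO2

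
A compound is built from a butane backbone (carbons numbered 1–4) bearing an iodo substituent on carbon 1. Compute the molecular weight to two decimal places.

184.02 g/mol

Atom tally by fragment:
  ICH2 → C:1 H:2 I:1
  CH2 → C:1 H:2
  CH2 → C:1 H:2
  CH3 → C:1 H:3
Element totals:
  C: 4
  H: 9
  I: 1
Molecular formula: C4H9I.
  M = 4(12.011) + 9(1.008) + 126.904
    = 48.044 + 9.072 + 126.904 = 184.020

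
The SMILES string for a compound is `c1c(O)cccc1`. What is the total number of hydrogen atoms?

Atom tally by fragment:
  benzene ring core → C:6 H:6
  (− 1 ring H displaced by substituents)
  + OH → O:1 H:1
Element totals:
  C: 6
  H: 6
  O: 1

6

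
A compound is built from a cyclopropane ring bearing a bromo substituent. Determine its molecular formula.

C3H5Br

Atom tally by fragment:
  cyclopropane ring core → C:3 H:6
  (− 1 ring H displaced by substituents)
  + Br → Br:1
Element totals:
  C: 3
  H: 5
  Br: 1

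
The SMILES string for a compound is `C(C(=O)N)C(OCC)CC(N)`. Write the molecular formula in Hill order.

Atom tally by fragment:
  H2NOCCH2 → C:2 H:4 O:1 N:1
  CH(OC2H5) → C:3 H:6 O:1
  CH2 → C:1 H:2
  CH2NH2 → C:1 H:4 N:1
Element totals:
  C: 7
  H: 16
  N: 2
  O: 2

C7H16N2O2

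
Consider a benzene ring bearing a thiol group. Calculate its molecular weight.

Atom tally by fragment:
  benzene ring core → C:6 H:6
  (− 1 ring H displaced by substituents)
  + SH → S:1 H:1
Element totals:
  C: 6
  H: 6
  S: 1
Molecular formula: C6H6S.
  M = 6(12.011) + 6(1.008) + 32.06
    = 72.066 + 6.048 + 32.060 = 110.174

110.17 g/mol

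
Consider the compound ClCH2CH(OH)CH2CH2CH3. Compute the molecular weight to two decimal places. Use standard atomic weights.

122.59 g/mol

Atom tally by fragment:
  ClCH2 → C:1 H:2 Cl:1
  CH(OH) → C:1 H:2 O:1
  CH2 → C:1 H:2
  CH2 → C:1 H:2
  CH3 → C:1 H:3
Element totals:
  C: 5
  H: 11
  Cl: 1
  O: 1
Molecular formula: C5H11ClO.
  M = 5(12.011) + 11(1.008) + 35.45 + 15.999
    = 60.055 + 11.088 + 35.450 + 15.999 = 122.592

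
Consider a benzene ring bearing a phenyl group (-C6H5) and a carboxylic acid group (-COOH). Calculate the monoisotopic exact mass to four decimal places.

198.0681

Atom tally by fragment:
  benzene ring core → C:6 H:6
  (− 2 ring H displaced by substituents)
  + C6H5 → C:6 H:5
  + COOH → C:1 H:1 O:2
Element totals:
  C: 13
  H: 10
  O: 2
Molecular formula: C13H10O2.
  M = 13(12.0) + 10(1.007825) + 2(15.994915)
    = 156.000000 + 10.078250 + 31.989830 = 198.068080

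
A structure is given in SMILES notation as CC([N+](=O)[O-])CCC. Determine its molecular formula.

Atom tally by fragment:
  CH3 → C:1 H:3
  CH(NO2) → C:1 H:1 N:1 O:2
  CH2 → C:1 H:2
  CH2 → C:1 H:2
  CH3 → C:1 H:3
Element totals:
  C: 5
  H: 11
  N: 1
  O: 2

C5H11NO2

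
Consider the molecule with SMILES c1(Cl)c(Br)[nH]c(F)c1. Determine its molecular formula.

Atom tally by fragment:
  pyrrole ring core → C:4 H:5 N:1
  (− 3 ring H displaced by substituents)
  + Cl → Cl:1
  + Br → Br:1
  + F → F:1
Element totals:
  C: 4
  H: 2
  Br: 1
  Cl: 1
  F: 1
  N: 1

C4H2BrClFN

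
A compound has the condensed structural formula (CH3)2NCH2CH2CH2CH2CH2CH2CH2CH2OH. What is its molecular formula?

C10H23NO

Element totals:
  C: 10
  H: 23
  N: 1
  O: 1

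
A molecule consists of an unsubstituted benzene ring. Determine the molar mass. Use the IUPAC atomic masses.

78.11 g/mol

Atom tally by fragment:
  benzene ring core → C:6 H:6
Element totals:
  C: 6
  H: 6
Molecular formula: C6H6.
  M = 6(12.011) + 6(1.008)
    = 72.066 + 6.048 = 78.114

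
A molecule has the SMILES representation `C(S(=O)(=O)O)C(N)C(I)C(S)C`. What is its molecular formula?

C5H12INO3S2

Atom tally by fragment:
  HO3SCH2 → C:1 H:3 S:1 O:3
  CH(NH2) → C:1 H:3 N:1
  CH(I) → C:1 H:1 I:1
  CH(SH) → C:1 H:2 S:1
  CH3 → C:1 H:3
Element totals:
  C: 5
  H: 12
  I: 1
  N: 1
  O: 3
  S: 2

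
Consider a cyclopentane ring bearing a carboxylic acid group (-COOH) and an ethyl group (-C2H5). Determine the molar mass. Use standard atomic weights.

Atom tally by fragment:
  cyclopentane ring core → C:5 H:10
  (− 2 ring H displaced by substituents)
  + COOH → C:1 H:1 O:2
  + C2H5 → C:2 H:5
Element totals:
  C: 8
  H: 14
  O: 2
Molecular formula: C8H14O2.
  M = 8(12.011) + 14(1.008) + 2(15.999)
    = 96.088 + 14.112 + 31.998 = 142.198

142.20 g/mol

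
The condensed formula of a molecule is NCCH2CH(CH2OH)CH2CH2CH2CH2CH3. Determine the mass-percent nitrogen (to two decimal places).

Atom tally by fragment:
  NCCH2 → C:2 H:2 N:1
  CH(CH2OH) → C:2 H:4 O:1
  CH2 → C:1 H:2
  CH2 → C:1 H:2
  CH2 → C:1 H:2
  CH2 → C:1 H:2
  CH3 → C:1 H:3
Element totals:
  C: 9
  H: 17
  N: 1
  O: 1
Molecular formula: C9H17NO.
Molar mass = 155.241 g/mol.
Mass from N: 1 × 14.007 = 14.007 g/mol.
%N = 14.007 / 155.241 × 100 = 9.02%.

9.02%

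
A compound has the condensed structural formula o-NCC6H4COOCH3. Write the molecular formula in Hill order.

C9H7NO2

Element totals:
  C: 9
  H: 7
  N: 1
  O: 2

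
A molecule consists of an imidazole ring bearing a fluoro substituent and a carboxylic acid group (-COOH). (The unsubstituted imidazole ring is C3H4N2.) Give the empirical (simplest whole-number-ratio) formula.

C4H3FN2O2

Atom tally by fragment:
  imidazole ring core → C:3 H:4 N:2
  (− 2 ring H displaced by substituents)
  + F → F:1
  + COOH → C:1 H:1 O:2
Element totals:
  C: 4
  H: 3
  F: 1
  N: 2
  O: 2
Molecular formula: C4H3FN2O2.
gcd of subscripts (4, 1, 3, 2, 2) = 1, so the empirical formula equals the molecular formula.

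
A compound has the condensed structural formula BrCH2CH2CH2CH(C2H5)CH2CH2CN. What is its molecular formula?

C9H16BrN

Element totals:
  C: 9
  H: 16
  Br: 1
  N: 1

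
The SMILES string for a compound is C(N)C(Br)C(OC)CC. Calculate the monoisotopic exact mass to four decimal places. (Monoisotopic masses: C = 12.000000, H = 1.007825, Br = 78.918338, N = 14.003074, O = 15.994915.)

195.0259

Atom tally by fragment:
  H2NCH2 → C:1 H:4 N:1
  CH(Br) → C:1 H:1 Br:1
  CH(OCH3) → C:2 H:4 O:1
  CH2 → C:1 H:2
  CH3 → C:1 H:3
Element totals:
  C: 6
  H: 14
  Br: 1
  N: 1
  O: 1
Molecular formula: C6H14BrNO.
  M = 6(12.0) + 14(1.007825) + 78.918338 + 14.003074 + 15.994915
    = 72.000000 + 14.109550 + 78.918338 + 14.003074 + 15.994915 = 195.025877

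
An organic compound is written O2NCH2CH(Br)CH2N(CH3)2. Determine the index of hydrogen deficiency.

1

Atom tally by fragment:
  O2NCH2 → C:1 H:2 N:1 O:2
  CH(Br) → C:1 H:1 Br:1
  CH2N(CH3)2 → C:3 H:8 N:1
Element totals:
  C: 5
  H: 11
  Br: 1
  N: 2
  O: 2
Molecular formula: C5H11BrN2O2.
DoU = (2C + 2 + N − H − X) / 2 = (2·5 + 2 + 2 − 11 − 1) / 2 = 1.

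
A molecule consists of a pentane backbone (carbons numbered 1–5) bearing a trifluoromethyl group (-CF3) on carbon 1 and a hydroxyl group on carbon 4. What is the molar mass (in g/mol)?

156.15 g/mol

Atom tally by fragment:
  F3CCH2 → C:2 H:2 F:3
  CH2 → C:1 H:2
  CH2 → C:1 H:2
  CH(OH) → C:1 H:2 O:1
  CH3 → C:1 H:3
Element totals:
  C: 6
  H: 11
  F: 3
  O: 1
Molecular formula: C6H11F3O.
  M = 6(12.011) + 11(1.008) + 3(18.998) + 15.999
    = 72.066 + 11.088 + 56.994 + 15.999 = 156.147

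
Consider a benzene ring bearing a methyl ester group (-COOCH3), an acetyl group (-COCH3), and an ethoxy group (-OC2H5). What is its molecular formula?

C12H14O4

Atom tally by fragment:
  benzene ring core → C:6 H:6
  (− 3 ring H displaced by substituents)
  + COOCH3 → C:2 H:3 O:2
  + COCH3 → C:2 H:3 O:1
  + OC2H5 → C:2 H:5 O:1
Element totals:
  C: 12
  H: 14
  O: 4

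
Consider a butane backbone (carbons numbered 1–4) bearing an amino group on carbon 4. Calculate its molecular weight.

73.14 g/mol

Atom tally by fragment:
  CH3 → C:1 H:3
  CH2 → C:1 H:2
  CH2 → C:1 H:2
  CH2NH2 → C:1 H:4 N:1
Element totals:
  C: 4
  H: 11
  N: 1
Molecular formula: C4H11N.
  M = 4(12.011) + 11(1.008) + 14.007
    = 48.044 + 11.088 + 14.007 = 73.139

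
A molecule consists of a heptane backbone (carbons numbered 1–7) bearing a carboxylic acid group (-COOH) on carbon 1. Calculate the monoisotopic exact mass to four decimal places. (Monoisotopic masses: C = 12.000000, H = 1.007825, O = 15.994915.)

144.1150

Atom tally by fragment:
  HOOCCH2 → C:2 H:3 O:2
  CH2 → C:1 H:2
  CH2 → C:1 H:2
  CH2 → C:1 H:2
  CH2 → C:1 H:2
  CH2 → C:1 H:2
  CH3 → C:1 H:3
Element totals:
  C: 8
  H: 16
  O: 2
Molecular formula: C8H16O2.
  M = 8(12.0) + 16(1.007825) + 2(15.994915)
    = 96.000000 + 16.125200 + 31.989830 = 144.115030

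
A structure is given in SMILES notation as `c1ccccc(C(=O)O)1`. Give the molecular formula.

C7H6O2

Atom tally by fragment:
  benzene ring core → C:6 H:6
  (− 1 ring H displaced by substituents)
  + COOH → C:1 H:1 O:2
Element totals:
  C: 7
  H: 6
  O: 2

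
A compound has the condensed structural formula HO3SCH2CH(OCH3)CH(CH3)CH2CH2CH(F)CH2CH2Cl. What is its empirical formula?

C10H20ClFO4S

Atom tally by fragment:
  HO3SCH2 → C:1 H:3 S:1 O:3
  CH(OCH3) → C:2 H:4 O:1
  CH(CH3) → C:2 H:4
  CH2 → C:1 H:2
  CH2 → C:1 H:2
  CH(F) → C:1 H:1 F:1
  CH2 → C:1 H:2
  CH2Cl → C:1 H:2 Cl:1
Element totals:
  C: 10
  H: 20
  Cl: 1
  F: 1
  O: 4
  S: 1
Molecular formula: C10H20ClFO4S.
gcd of subscripts (10, 1, 1, 20, 4, 1) = 1, so the empirical formula equals the molecular formula.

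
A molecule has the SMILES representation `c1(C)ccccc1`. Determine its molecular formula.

C7H8

Atom tally by fragment:
  benzene ring core → C:6 H:6
  (− 1 ring H displaced by substituents)
  + CH3 → C:1 H:3
Element totals:
  C: 7
  H: 8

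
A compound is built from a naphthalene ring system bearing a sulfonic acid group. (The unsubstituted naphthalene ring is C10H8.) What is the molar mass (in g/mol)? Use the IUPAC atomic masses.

208.23 g/mol

Atom tally by fragment:
  naphthalene ring system core → C:10 H:8
  (− 1 ring H displaced by substituents)
  + SO3H → S:1 O:3 H:1
Element totals:
  C: 10
  H: 8
  O: 3
  S: 1
Molecular formula: C10H8O3S.
  M = 10(12.011) + 8(1.008) + 3(15.999) + 32.06
    = 120.110 + 8.064 + 47.997 + 32.060 = 208.231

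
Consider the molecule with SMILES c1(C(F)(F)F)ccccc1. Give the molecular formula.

Atom tally by fragment:
  benzene ring core → C:6 H:6
  (− 1 ring H displaced by substituents)
  + CF3 → C:1 F:3
Element totals:
  C: 7
  H: 5
  F: 3

C7H5F3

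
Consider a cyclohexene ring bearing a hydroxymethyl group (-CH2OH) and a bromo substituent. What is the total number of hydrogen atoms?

Atom tally by fragment:
  cyclohexene ring core → C:6 H:10
  (− 2 ring H displaced by substituents)
  + CH2OH → C:1 H:3 O:1
  + Br → Br:1
Element totals:
  C: 7
  H: 11
  Br: 1
  O: 1

11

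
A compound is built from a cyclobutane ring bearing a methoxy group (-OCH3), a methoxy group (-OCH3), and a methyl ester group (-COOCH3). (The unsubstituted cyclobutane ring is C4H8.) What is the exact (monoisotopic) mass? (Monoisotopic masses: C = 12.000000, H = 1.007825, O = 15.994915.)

174.0892

Atom tally by fragment:
  cyclobutane ring core → C:4 H:8
  (− 3 ring H displaced by substituents)
  + OCH3 → C:1 H:3 O:1
  + OCH3 → C:1 H:3 O:1
  + COOCH3 → C:2 H:3 O:2
Element totals:
  C: 8
  H: 14
  O: 4
Molecular formula: C8H14O4.
  M = 8(12.0) + 14(1.007825) + 4(15.994915)
    = 96.000000 + 14.109550 + 63.979660 = 174.089210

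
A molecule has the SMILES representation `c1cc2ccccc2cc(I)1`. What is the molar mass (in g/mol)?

Atom tally by fragment:
  naphthalene ring system core → C:10 H:8
  (− 1 ring H displaced by substituents)
  + I → I:1
Element totals:
  C: 10
  H: 7
  I: 1
Molecular formula: C10H7I.
  M = 10(12.011) + 7(1.008) + 126.904
    = 120.110 + 7.056 + 126.904 = 254.070

254.07 g/mol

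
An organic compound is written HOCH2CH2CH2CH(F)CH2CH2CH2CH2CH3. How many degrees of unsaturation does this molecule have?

0

Atom tally by fragment:
  HOCH2CH2 → C:2 H:5 O:1
  CH2 → C:1 H:2
  CH(F) → C:1 H:1 F:1
  CH2 → C:1 H:2
  CH2 → C:1 H:2
  CH2 → C:1 H:2
  CH2 → C:1 H:2
  CH3 → C:1 H:3
Element totals:
  C: 9
  H: 19
  F: 1
  O: 1
Molecular formula: C9H19FO.
DoU = (2C + 2 + N − H − X) / 2 = (2·9 + 2 + 0 − 19 − 1) / 2 = 0.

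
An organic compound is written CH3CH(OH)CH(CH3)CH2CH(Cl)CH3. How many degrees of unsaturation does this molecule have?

Element totals:
  C: 7
  H: 15
  Cl: 1
  O: 1
Molecular formula: C7H15ClO.
DoU = (2C + 2 + N − H − X) / 2 = (2·7 + 2 + 0 − 15 − 1) / 2 = 0.

0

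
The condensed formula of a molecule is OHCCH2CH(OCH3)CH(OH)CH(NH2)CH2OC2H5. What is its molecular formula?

Atom tally by fragment:
  OHCCH2 → C:2 H:3 O:1
  CH(OCH3) → C:2 H:4 O:1
  CH(OH) → C:1 H:2 O:1
  CH(NH2) → C:1 H:3 N:1
  CH2OC2H5 → C:3 H:7 O:1
Element totals:
  C: 9
  H: 19
  N: 1
  O: 4

C9H19NO4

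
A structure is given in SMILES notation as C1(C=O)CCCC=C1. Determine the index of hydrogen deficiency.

Atom tally by fragment:
  cyclohexene ring core → C:6 H:10
  (− 1 ring H displaced by substituents)
  + CHO → C:1 H:1 O:1
Element totals:
  C: 7
  H: 10
  O: 1
Molecular formula: C7H10O.
DoU = (2C + 2 + N − H − X) / 2 = (2·7 + 2 + 0 − 10 − 0) / 2 = 3.

3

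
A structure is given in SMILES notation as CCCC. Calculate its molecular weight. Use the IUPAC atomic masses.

58.12 g/mol

Atom tally by fragment:
  CH3 → C:1 H:3
  CH2 → C:1 H:2
  CH2 → C:1 H:2
  CH3 → C:1 H:3
Element totals:
  C: 4
  H: 10
Molecular formula: C4H10.
  M = 4(12.011) + 10(1.008)
    = 48.044 + 10.080 = 58.124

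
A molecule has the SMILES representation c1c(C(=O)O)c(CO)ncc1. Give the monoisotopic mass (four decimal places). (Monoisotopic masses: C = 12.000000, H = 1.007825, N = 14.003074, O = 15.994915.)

Atom tally by fragment:
  pyridine ring core → C:5 H:5 N:1
  (− 2 ring H displaced by substituents)
  + COOH → C:1 H:1 O:2
  + CH2OH → C:1 H:3 O:1
Element totals:
  C: 7
  H: 7
  N: 1
  O: 3
Molecular formula: C7H7NO3.
  M = 7(12.0) + 7(1.007825) + 14.003074 + 3(15.994915)
    = 84.000000 + 7.054775 + 14.003074 + 47.984745 = 153.042594

153.0426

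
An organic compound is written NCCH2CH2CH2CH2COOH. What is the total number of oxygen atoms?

Atom tally by fragment:
  NCCH2 → C:2 H:2 N:1
  CH2 → C:1 H:2
  CH2 → C:1 H:2
  CH2COOH → C:2 H:3 O:2
Element totals:
  C: 6
  H: 9
  N: 1
  O: 2

2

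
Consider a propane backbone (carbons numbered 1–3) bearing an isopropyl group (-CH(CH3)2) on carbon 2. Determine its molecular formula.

Atom tally by fragment:
  CH3 → C:1 H:3
  CH(CH(CH3)2) → C:4 H:8
  CH3 → C:1 H:3
Element totals:
  C: 6
  H: 14

C6H14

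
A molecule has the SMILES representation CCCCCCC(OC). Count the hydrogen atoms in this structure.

Atom tally by fragment:
  CH3 → C:1 H:3
  CH2 → C:1 H:2
  CH2 → C:1 H:2
  CH2 → C:1 H:2
  CH2 → C:1 H:2
  CH2 → C:1 H:2
  CH2OCH3 → C:2 H:5 O:1
Element totals:
  C: 8
  H: 18
  O: 1

18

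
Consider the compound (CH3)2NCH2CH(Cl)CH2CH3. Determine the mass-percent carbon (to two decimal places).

53.13%

Atom tally by fragment:
  (CH3)2NCH2 → C:3 H:8 N:1
  CH(Cl) → C:1 H:1 Cl:1
  CH2 → C:1 H:2
  CH3 → C:1 H:3
Element totals:
  C: 6
  H: 14
  Cl: 1
  N: 1
Molecular formula: C6H14ClN.
Molar mass = 135.635 g/mol.
Mass from C: 6 × 12.011 = 72.066 g/mol.
%C = 72.066 / 135.635 × 100 = 53.13%.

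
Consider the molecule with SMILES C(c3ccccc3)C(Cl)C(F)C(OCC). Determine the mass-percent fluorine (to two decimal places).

8.23%

Atom tally by fragment:
  C6H5CH2 → C:7 H:7
  CH(Cl) → C:1 H:1 Cl:1
  CH(F) → C:1 H:1 F:1
  CH2OC2H5 → C:3 H:7 O:1
Element totals:
  C: 12
  H: 16
  Cl: 1
  F: 1
  O: 1
Molecular formula: C12H16ClFO.
Molar mass = 230.707 g/mol.
Mass from F: 1 × 18.998 = 18.998 g/mol.
%F = 18.998 / 230.707 × 100 = 8.23%.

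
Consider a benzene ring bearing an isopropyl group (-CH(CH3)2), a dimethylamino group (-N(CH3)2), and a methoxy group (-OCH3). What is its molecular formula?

Atom tally by fragment:
  benzene ring core → C:6 H:6
  (− 3 ring H displaced by substituents)
  + CH(CH3)2 → C:3 H:7
  + N(CH3)2 → N:1 C:2 H:6
  + OCH3 → C:1 H:3 O:1
Element totals:
  C: 12
  H: 19
  N: 1
  O: 1

C12H19NO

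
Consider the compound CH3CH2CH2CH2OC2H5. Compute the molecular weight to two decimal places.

102.18 g/mol

Atom tally by fragment:
  CH3 → C:1 H:3
  CH2 → C:1 H:2
  CH2 → C:1 H:2
  CH2OC2H5 → C:3 H:7 O:1
Element totals:
  C: 6
  H: 14
  O: 1
Molecular formula: C6H14O.
  M = 6(12.011) + 14(1.008) + 15.999
    = 72.066 + 14.112 + 15.999 = 102.177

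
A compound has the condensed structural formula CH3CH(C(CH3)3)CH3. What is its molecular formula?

Element totals:
  C: 7
  H: 16

C7H16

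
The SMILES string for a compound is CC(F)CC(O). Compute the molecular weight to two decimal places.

92.11 g/mol

Atom tally by fragment:
  CH3 → C:1 H:3
  CH(F) → C:1 H:1 F:1
  CH2 → C:1 H:2
  CH2OH → C:1 H:3 O:1
Element totals:
  C: 4
  H: 9
  F: 1
  O: 1
Molecular formula: C4H9FO.
  M = 4(12.011) + 9(1.008) + 18.998 + 15.999
    = 48.044 + 9.072 + 18.998 + 15.999 = 92.113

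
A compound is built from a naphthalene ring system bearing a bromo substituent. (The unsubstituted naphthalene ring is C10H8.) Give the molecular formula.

Atom tally by fragment:
  naphthalene ring system core → C:10 H:8
  (− 1 ring H displaced by substituents)
  + Br → Br:1
Element totals:
  C: 10
  H: 7
  Br: 1

C10H7Br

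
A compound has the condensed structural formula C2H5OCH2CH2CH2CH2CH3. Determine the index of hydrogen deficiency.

0

Atom tally by fragment:
  C2H5OCH2 → C:3 H:7 O:1
  CH2 → C:1 H:2
  CH2 → C:1 H:2
  CH2 → C:1 H:2
  CH3 → C:1 H:3
Element totals:
  C: 7
  H: 16
  O: 1
Molecular formula: C7H16O.
DoU = (2C + 2 + N − H − X) / 2 = (2·7 + 2 + 0 − 16 − 0) / 2 = 0.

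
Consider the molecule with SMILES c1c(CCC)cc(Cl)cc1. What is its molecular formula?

Atom tally by fragment:
  benzene ring core → C:6 H:6
  (− 2 ring H displaced by substituents)
  + CH2CH2CH3 → C:3 H:7
  + Cl → Cl:1
Element totals:
  C: 9
  H: 11
  Cl: 1

C9H11Cl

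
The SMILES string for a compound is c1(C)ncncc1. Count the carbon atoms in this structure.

5

Atom tally by fragment:
  pyrimidine ring core → C:4 H:4 N:2
  (− 1 ring H displaced by substituents)
  + CH3 → C:1 H:3
Element totals:
  C: 5
  H: 6
  N: 2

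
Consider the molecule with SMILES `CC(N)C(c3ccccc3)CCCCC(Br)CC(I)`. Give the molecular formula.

C16H25BrIN

Atom tally by fragment:
  CH3 → C:1 H:3
  CH(NH2) → C:1 H:3 N:1
  CH(C6H5) → C:7 H:6
  CH2 → C:1 H:2
  CH2 → C:1 H:2
  CH2 → C:1 H:2
  CH2 → C:1 H:2
  CH(Br) → C:1 H:1 Br:1
  CH2 → C:1 H:2
  CH2I → C:1 H:2 I:1
Element totals:
  C: 16
  H: 25
  Br: 1
  I: 1
  N: 1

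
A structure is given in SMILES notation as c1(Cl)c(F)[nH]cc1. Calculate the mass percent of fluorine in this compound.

15.89%

Atom tally by fragment:
  pyrrole ring core → C:4 H:5 N:1
  (− 2 ring H displaced by substituents)
  + Cl → Cl:1
  + F → F:1
Element totals:
  C: 4
  H: 3
  Cl: 1
  F: 1
  N: 1
Molecular formula: C4H3ClFN.
Molar mass = 119.523 g/mol.
Mass from F: 1 × 18.998 = 18.998 g/mol.
%F = 18.998 / 119.523 × 100 = 15.89%.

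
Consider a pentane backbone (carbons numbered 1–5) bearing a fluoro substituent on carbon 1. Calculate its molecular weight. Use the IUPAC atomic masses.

Atom tally by fragment:
  FCH2 → C:1 H:2 F:1
  CH2 → C:1 H:2
  CH2 → C:1 H:2
  CH2 → C:1 H:2
  CH3 → C:1 H:3
Element totals:
  C: 5
  H: 11
  F: 1
Molecular formula: C5H11F.
  M = 5(12.011) + 11(1.008) + 18.998
    = 60.055 + 11.088 + 18.998 = 90.141

90.14 g/mol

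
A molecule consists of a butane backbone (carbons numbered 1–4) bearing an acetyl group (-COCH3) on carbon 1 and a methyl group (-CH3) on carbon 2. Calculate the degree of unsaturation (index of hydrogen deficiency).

1

Atom tally by fragment:
  CH3COCH2 → C:3 H:5 O:1
  CH(CH3) → C:2 H:4
  CH2 → C:1 H:2
  CH3 → C:1 H:3
Element totals:
  C: 7
  H: 14
  O: 1
Molecular formula: C7H14O.
DoU = (2C + 2 + N − H − X) / 2 = (2·7 + 2 + 0 − 14 − 0) / 2 = 1.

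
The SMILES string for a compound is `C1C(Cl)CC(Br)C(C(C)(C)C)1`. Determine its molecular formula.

Atom tally by fragment:
  cyclopentane ring core → C:5 H:10
  (− 3 ring H displaced by substituents)
  + Cl → Cl:1
  + Br → Br:1
  + C(CH3)3 → C:4 H:9
Element totals:
  C: 9
  H: 16
  Br: 1
  Cl: 1

C9H16BrCl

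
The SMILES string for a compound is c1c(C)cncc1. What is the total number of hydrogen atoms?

Atom tally by fragment:
  pyridine ring core → C:5 H:5 N:1
  (− 1 ring H displaced by substituents)
  + CH3 → C:1 H:3
Element totals:
  C: 6
  H: 7
  N: 1

7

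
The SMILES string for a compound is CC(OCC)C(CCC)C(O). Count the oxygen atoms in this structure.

2

Atom tally by fragment:
  CH3 → C:1 H:3
  CH(OC2H5) → C:3 H:6 O:1
  CH(CH2CH2CH3) → C:4 H:8
  CH2OH → C:1 H:3 O:1
Element totals:
  C: 9
  H: 20
  O: 2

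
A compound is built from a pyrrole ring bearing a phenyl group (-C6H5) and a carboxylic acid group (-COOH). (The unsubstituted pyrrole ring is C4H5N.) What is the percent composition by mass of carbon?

Atom tally by fragment:
  pyrrole ring core → C:4 H:5 N:1
  (− 2 ring H displaced by substituents)
  + C6H5 → C:6 H:5
  + COOH → C:1 H:1 O:2
Element totals:
  C: 11
  H: 9
  N: 1
  O: 2
Molecular formula: C11H9NO2.
Molar mass = 187.198 g/mol.
Mass from C: 11 × 12.011 = 132.121 g/mol.
%C = 132.121 / 187.198 × 100 = 70.58%.

70.58%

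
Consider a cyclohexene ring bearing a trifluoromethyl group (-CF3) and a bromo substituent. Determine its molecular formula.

Atom tally by fragment:
  cyclohexene ring core → C:6 H:10
  (− 2 ring H displaced by substituents)
  + CF3 → C:1 F:3
  + Br → Br:1
Element totals:
  C: 7
  H: 8
  Br: 1
  F: 3

C7H8BrF3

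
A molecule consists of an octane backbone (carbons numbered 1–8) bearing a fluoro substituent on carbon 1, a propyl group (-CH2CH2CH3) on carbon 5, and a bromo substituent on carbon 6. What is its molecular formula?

C11H22BrF

Atom tally by fragment:
  FCH2 → C:1 H:2 F:1
  CH2 → C:1 H:2
  CH2 → C:1 H:2
  CH2 → C:1 H:2
  CH(CH2CH2CH3) → C:4 H:8
  CH(Br) → C:1 H:1 Br:1
  CH2 → C:1 H:2
  CH3 → C:1 H:3
Element totals:
  C: 11
  H: 22
  Br: 1
  F: 1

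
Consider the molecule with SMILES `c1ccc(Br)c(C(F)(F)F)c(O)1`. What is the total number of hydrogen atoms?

4

Atom tally by fragment:
  benzene ring core → C:6 H:6
  (− 3 ring H displaced by substituents)
  + Br → Br:1
  + CF3 → C:1 F:3
  + OH → O:1 H:1
Element totals:
  C: 7
  H: 4
  Br: 1
  F: 3
  O: 1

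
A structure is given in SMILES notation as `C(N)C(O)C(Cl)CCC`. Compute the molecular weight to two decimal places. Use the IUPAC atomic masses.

151.63 g/mol

Atom tally by fragment:
  H2NCH2 → C:1 H:4 N:1
  CH(OH) → C:1 H:2 O:1
  CH(Cl) → C:1 H:1 Cl:1
  CH2 → C:1 H:2
  CH2 → C:1 H:2
  CH3 → C:1 H:3
Element totals:
  C: 6
  H: 14
  Cl: 1
  N: 1
  O: 1
Molecular formula: C6H14ClNO.
  M = 6(12.011) + 14(1.008) + 35.45 + 14.007 + 15.999
    = 72.066 + 14.112 + 35.450 + 14.007 + 15.999 = 151.634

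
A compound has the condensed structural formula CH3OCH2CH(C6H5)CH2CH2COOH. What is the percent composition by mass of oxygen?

23.05%

Element totals:
  C: 12
  H: 16
  O: 3
Molecular formula: C12H16O3.
Molar mass = 208.257 g/mol.
Mass from O: 3 × 15.999 = 47.997 g/mol.
%O = 47.997 / 208.257 × 100 = 23.05%.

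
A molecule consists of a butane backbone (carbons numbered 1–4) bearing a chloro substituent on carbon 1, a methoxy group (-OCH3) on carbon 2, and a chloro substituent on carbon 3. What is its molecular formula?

Atom tally by fragment:
  ClCH2 → C:1 H:2 Cl:1
  CH(OCH3) → C:2 H:4 O:1
  CH(Cl) → C:1 H:1 Cl:1
  CH3 → C:1 H:3
Element totals:
  C: 5
  H: 10
  Cl: 2
  O: 1

C5H10Cl2O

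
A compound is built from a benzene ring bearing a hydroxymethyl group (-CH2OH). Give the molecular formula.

C7H8O

Atom tally by fragment:
  benzene ring core → C:6 H:6
  (− 1 ring H displaced by substituents)
  + CH2OH → C:1 H:3 O:1
Element totals:
  C: 7
  H: 8
  O: 1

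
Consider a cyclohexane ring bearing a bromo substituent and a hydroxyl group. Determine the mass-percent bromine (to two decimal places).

44.62%

Atom tally by fragment:
  cyclohexane ring core → C:6 H:12
  (− 2 ring H displaced by substituents)
  + Br → Br:1
  + OH → O:1 H:1
Element totals:
  C: 6
  H: 11
  Br: 1
  O: 1
Molecular formula: C6H11BrO.
Molar mass = 179.057 g/mol.
Mass from Br: 1 × 79.904 = 79.904 g/mol.
%Br = 79.904 / 179.057 × 100 = 44.62%.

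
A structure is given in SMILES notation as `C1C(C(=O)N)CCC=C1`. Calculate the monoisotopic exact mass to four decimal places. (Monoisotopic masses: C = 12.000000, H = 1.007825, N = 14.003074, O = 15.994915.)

Atom tally by fragment:
  cyclohexene ring core → C:6 H:10
  (− 1 ring H displaced by substituents)
  + CONH2 → C:1 H:2 O:1 N:1
Element totals:
  C: 7
  H: 11
  N: 1
  O: 1
Molecular formula: C7H11NO.
  M = 7(12.0) + 11(1.007825) + 14.003074 + 15.994915
    = 84.000000 + 11.086075 + 14.003074 + 15.994915 = 125.084064

125.0841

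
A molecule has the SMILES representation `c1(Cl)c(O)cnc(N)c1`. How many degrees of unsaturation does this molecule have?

4

Atom tally by fragment:
  pyridine ring core → C:5 H:5 N:1
  (− 3 ring H displaced by substituents)
  + Cl → Cl:1
  + OH → O:1 H:1
  + NH2 → N:1 H:2
Element totals:
  C: 5
  H: 5
  Cl: 1
  N: 2
  O: 1
Molecular formula: C5H5ClN2O.
DoU = (2C + 2 + N − H − X) / 2 = (2·5 + 2 + 2 − 5 − 1) / 2 = 4.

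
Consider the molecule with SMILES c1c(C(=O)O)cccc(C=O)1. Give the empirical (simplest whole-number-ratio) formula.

C8H6O3

Atom tally by fragment:
  benzene ring core → C:6 H:6
  (− 2 ring H displaced by substituents)
  + COOH → C:1 H:1 O:2
  + CHO → C:1 H:1 O:1
Element totals:
  C: 8
  H: 6
  O: 3
Molecular formula: C8H6O3.
gcd of subscripts (8, 6, 3) = 1, so the empirical formula equals the molecular formula.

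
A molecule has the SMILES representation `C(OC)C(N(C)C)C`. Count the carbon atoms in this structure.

6

Atom tally by fragment:
  CH3OCH2 → C:2 H:5 O:1
  CH(N(CH3)2) → C:3 H:7 N:1
  CH3 → C:1 H:3
Element totals:
  C: 6
  H: 15
  N: 1
  O: 1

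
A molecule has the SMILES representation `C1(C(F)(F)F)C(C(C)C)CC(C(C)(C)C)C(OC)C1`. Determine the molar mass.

Atom tally by fragment:
  cyclohexane ring core → C:6 H:12
  (− 4 ring H displaced by substituents)
  + CF3 → C:1 F:3
  + CH(CH3)2 → C:3 H:7
  + C(CH3)3 → C:4 H:9
  + OCH3 → C:1 H:3 O:1
Element totals:
  C: 15
  H: 27
  F: 3
  O: 1
Molecular formula: C15H27F3O.
  M = 15(12.011) + 27(1.008) + 3(18.998) + 15.999
    = 180.165 + 27.216 + 56.994 + 15.999 = 280.374

280.37 g/mol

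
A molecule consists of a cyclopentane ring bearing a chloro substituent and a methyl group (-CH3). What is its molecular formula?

Atom tally by fragment:
  cyclopentane ring core → C:5 H:10
  (− 2 ring H displaced by substituents)
  + Cl → Cl:1
  + CH3 → C:1 H:3
Element totals:
  C: 6
  H: 11
  Cl: 1

C6H11Cl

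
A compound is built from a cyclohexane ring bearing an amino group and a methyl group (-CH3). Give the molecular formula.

Atom tally by fragment:
  cyclohexane ring core → C:6 H:12
  (− 2 ring H displaced by substituents)
  + NH2 → N:1 H:2
  + CH3 → C:1 H:3
Element totals:
  C: 7
  H: 15
  N: 1

C7H15N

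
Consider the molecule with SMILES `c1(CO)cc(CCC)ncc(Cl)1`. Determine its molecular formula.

C9H12ClNO

Atom tally by fragment:
  pyridine ring core → C:5 H:5 N:1
  (− 3 ring H displaced by substituents)
  + CH2OH → C:1 H:3 O:1
  + CH2CH2CH3 → C:3 H:7
  + Cl → Cl:1
Element totals:
  C: 9
  H: 12
  Cl: 1
  N: 1
  O: 1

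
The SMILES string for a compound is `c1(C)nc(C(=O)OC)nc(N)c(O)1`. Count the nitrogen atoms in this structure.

Atom tally by fragment:
  pyrimidine ring core → C:4 H:4 N:2
  (− 4 ring H displaced by substituents)
  + CH3 → C:1 H:3
  + COOCH3 → C:2 H:3 O:2
  + NH2 → N:1 H:2
  + OH → O:1 H:1
Element totals:
  C: 7
  H: 9
  N: 3
  O: 3

3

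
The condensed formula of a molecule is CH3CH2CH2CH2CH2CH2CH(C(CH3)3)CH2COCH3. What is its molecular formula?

Atom tally by fragment:
  CH3 → C:1 H:3
  CH2 → C:1 H:2
  CH2 → C:1 H:2
  CH2 → C:1 H:2
  CH2 → C:1 H:2
  CH2 → C:1 H:2
  CH(C(CH3)3) → C:5 H:10
  CH2COCH3 → C:3 H:5 O:1
Element totals:
  C: 14
  H: 28
  O: 1

C14H28O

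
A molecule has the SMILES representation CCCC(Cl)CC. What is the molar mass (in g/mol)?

120.62 g/mol

Atom tally by fragment:
  CH3 → C:1 H:3
  CH2 → C:1 H:2
  CH2 → C:1 H:2
  CH(Cl) → C:1 H:1 Cl:1
  CH2 → C:1 H:2
  CH3 → C:1 H:3
Element totals:
  C: 6
  H: 13
  Cl: 1
Molecular formula: C6H13Cl.
  M = 6(12.011) + 13(1.008) + 35.45
    = 72.066 + 13.104 + 35.450 = 120.620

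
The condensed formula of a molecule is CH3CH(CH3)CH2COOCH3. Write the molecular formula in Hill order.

C6H12O2

Atom tally by fragment:
  CH3 → C:1 H:3
  CH(CH3) → C:2 H:4
  CH2COOCH3 → C:3 H:5 O:2
Element totals:
  C: 6
  H: 12
  O: 2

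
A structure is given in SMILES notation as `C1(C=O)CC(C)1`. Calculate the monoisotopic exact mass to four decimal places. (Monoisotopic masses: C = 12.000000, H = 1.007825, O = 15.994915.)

84.0575

Atom tally by fragment:
  cyclopropane ring core → C:3 H:6
  (− 2 ring H displaced by substituents)
  + CHO → C:1 H:1 O:1
  + CH3 → C:1 H:3
Element totals:
  C: 5
  H: 8
  O: 1
Molecular formula: C5H8O.
  M = 5(12.0) + 8(1.007825) + 15.994915
    = 60.000000 + 8.062600 + 15.994915 = 84.057515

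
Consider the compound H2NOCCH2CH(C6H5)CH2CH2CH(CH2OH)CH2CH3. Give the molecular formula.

C15H23NO2

Atom tally by fragment:
  H2NOCCH2 → C:2 H:4 O:1 N:1
  CH(C6H5) → C:7 H:6
  CH2 → C:1 H:2
  CH2 → C:1 H:2
  CH(CH2OH) → C:2 H:4 O:1
  CH2 → C:1 H:2
  CH3 → C:1 H:3
Element totals:
  C: 15
  H: 23
  N: 1
  O: 2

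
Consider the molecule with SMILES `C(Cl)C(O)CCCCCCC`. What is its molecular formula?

C9H19ClO

Atom tally by fragment:
  ClCH2 → C:1 H:2 Cl:1
  CH(OH) → C:1 H:2 O:1
  CH2 → C:1 H:2
  CH2 → C:1 H:2
  CH2 → C:1 H:2
  CH2 → C:1 H:2
  CH2 → C:1 H:2
  CH2 → C:1 H:2
  CH3 → C:1 H:3
Element totals:
  C: 9
  H: 19
  Cl: 1
  O: 1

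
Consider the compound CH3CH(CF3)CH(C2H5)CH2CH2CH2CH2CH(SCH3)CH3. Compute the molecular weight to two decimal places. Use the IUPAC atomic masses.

Atom tally by fragment:
  CH3 → C:1 H:3
  CH(CF3) → C:2 H:1 F:3
  CH(C2H5) → C:3 H:6
  CH2 → C:1 H:2
  CH2 → C:1 H:2
  CH2 → C:1 H:2
  CH2 → C:1 H:2
  CH(SCH3) → C:2 H:4 S:1
  CH3 → C:1 H:3
Element totals:
  C: 13
  H: 25
  F: 3
  S: 1
Molecular formula: C13H25F3S.
  M = 13(12.011) + 25(1.008) + 3(18.998) + 32.06
    = 156.143 + 25.200 + 56.994 + 32.060 = 270.397

270.40 g/mol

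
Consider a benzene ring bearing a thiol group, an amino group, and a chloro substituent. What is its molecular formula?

Atom tally by fragment:
  benzene ring core → C:6 H:6
  (− 3 ring H displaced by substituents)
  + SH → S:1 H:1
  + NH2 → N:1 H:2
  + Cl → Cl:1
Element totals:
  C: 6
  H: 6
  Cl: 1
  N: 1
  S: 1

C6H6ClNS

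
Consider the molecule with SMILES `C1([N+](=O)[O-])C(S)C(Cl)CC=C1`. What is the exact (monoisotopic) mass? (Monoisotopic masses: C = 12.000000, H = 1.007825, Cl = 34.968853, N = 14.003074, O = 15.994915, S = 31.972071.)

Atom tally by fragment:
  cyclohexene ring core → C:6 H:10
  (− 3 ring H displaced by substituents)
  + NO2 → N:1 O:2
  + SH → S:1 H:1
  + Cl → Cl:1
Element totals:
  C: 6
  H: 8
  Cl: 1
  N: 1
  O: 2
  S: 1
Molecular formula: C6H8ClNO2S.
  M = 6(12.0) + 8(1.007825) + 34.968853 + 14.003074 + 2(15.994915) + 31.972071
    = 72.000000 + 8.062600 + 34.968853 + 14.003074 + 31.989830 + 31.972071 = 192.996428

192.9964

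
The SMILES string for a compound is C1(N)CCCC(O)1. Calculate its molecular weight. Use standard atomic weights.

101.15 g/mol

Atom tally by fragment:
  cyclopentane ring core → C:5 H:10
  (− 2 ring H displaced by substituents)
  + NH2 → N:1 H:2
  + OH → O:1 H:1
Element totals:
  C: 5
  H: 11
  N: 1
  O: 1
Molecular formula: C5H11NO.
  M = 5(12.011) + 11(1.008) + 14.007 + 15.999
    = 60.055 + 11.088 + 14.007 + 15.999 = 101.149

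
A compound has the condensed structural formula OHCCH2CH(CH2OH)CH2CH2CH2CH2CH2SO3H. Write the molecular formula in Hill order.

C9H18O5S

Element totals:
  C: 9
  H: 18
  O: 5
  S: 1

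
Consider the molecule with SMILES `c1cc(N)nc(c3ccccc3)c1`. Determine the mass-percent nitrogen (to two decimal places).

Atom tally by fragment:
  pyridine ring core → C:5 H:5 N:1
  (− 2 ring H displaced by substituents)
  + NH2 → N:1 H:2
  + C6H5 → C:6 H:5
Element totals:
  C: 11
  H: 10
  N: 2
Molecular formula: C11H10N2.
Molar mass = 170.215 g/mol.
Mass from N: 2 × 14.007 = 28.014 g/mol.
%N = 28.014 / 170.215 × 100 = 16.46%.

16.46%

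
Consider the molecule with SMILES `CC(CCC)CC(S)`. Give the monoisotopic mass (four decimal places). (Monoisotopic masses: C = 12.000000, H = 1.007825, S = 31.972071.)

Atom tally by fragment:
  CH3 → C:1 H:3
  CH(CH2CH2CH3) → C:4 H:8
  CH2 → C:1 H:2
  CH2SH → C:1 H:3 S:1
Element totals:
  C: 7
  H: 16
  S: 1
Molecular formula: C7H16S.
  M = 7(12.0) + 16(1.007825) + 31.972071
    = 84.000000 + 16.125200 + 31.972071 = 132.097271

132.0973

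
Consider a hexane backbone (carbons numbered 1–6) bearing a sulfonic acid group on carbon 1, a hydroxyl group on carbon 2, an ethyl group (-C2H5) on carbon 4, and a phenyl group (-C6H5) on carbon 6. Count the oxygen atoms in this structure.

Atom tally by fragment:
  HO3SCH2 → C:1 H:3 S:1 O:3
  CH(OH) → C:1 H:2 O:1
  CH2 → C:1 H:2
  CH(C2H5) → C:3 H:6
  CH2 → C:1 H:2
  CH2C6H5 → C:7 H:7
Element totals:
  C: 14
  H: 22
  O: 4
  S: 1

4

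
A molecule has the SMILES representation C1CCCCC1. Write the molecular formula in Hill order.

C6H12

Atom tally by fragment:
  cyclohexane ring core → C:6 H:12
Element totals:
  C: 6
  H: 12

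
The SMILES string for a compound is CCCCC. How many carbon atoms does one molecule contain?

5

Atom tally by fragment:
  CH3 → C:1 H:3
  CH2 → C:1 H:2
  CH2 → C:1 H:2
  CH2 → C:1 H:2
  CH3 → C:1 H:3
Element totals:
  C: 5
  H: 12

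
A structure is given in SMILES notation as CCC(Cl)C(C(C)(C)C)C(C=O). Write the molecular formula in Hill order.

C10H19ClO

Atom tally by fragment:
  CH3 → C:1 H:3
  CH2 → C:1 H:2
  CH(Cl) → C:1 H:1 Cl:1
  CH(C(CH3)3) → C:5 H:10
  CH2CHO → C:2 H:3 O:1
Element totals:
  C: 10
  H: 19
  Cl: 1
  O: 1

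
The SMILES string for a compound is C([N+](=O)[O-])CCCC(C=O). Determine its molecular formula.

C6H11NO3

Atom tally by fragment:
  O2NCH2 → C:1 H:2 N:1 O:2
  CH2 → C:1 H:2
  CH2 → C:1 H:2
  CH2 → C:1 H:2
  CH2CHO → C:2 H:3 O:1
Element totals:
  C: 6
  H: 11
  N: 1
  O: 3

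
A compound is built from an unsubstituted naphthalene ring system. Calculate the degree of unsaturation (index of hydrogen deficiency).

7

Atom tally by fragment:
  naphthalene ring system core → C:10 H:8
Element totals:
  C: 10
  H: 8
Molecular formula: C10H8.
DoU = (2C + 2 + N − H − X) / 2 = (2·10 + 2 + 0 − 8 − 0) / 2 = 7.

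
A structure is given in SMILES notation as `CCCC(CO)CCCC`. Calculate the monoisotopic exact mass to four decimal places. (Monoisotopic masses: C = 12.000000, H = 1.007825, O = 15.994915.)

144.1514

Atom tally by fragment:
  CH3 → C:1 H:3
  CH2 → C:1 H:2
  CH2 → C:1 H:2
  CH(CH2OH) → C:2 H:4 O:1
  CH2 → C:1 H:2
  CH2 → C:1 H:2
  CH2 → C:1 H:2
  CH3 → C:1 H:3
Element totals:
  C: 9
  H: 20
  O: 1
Molecular formula: C9H20O.
  M = 9(12.0) + 20(1.007825) + 15.994915
    = 108.000000 + 20.156500 + 15.994915 = 144.151415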